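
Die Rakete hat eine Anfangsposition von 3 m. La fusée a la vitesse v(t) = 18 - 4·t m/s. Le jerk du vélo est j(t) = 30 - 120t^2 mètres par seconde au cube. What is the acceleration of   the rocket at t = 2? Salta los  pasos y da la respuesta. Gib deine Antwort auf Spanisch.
a(2) = -4.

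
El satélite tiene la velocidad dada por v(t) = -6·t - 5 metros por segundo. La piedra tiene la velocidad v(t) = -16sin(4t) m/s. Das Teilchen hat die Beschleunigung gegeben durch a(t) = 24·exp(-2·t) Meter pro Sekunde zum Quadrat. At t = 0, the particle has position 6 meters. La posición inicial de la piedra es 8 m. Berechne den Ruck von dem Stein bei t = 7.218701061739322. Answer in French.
En partant de la vitesse v(t) = -16·sin(4·t), nous prenons 2 dérivées. La dérivée de la vitesse donne l'accélération: a(t) = -64·cos(4·t). La dérivée de l'accélération donne le jerk: j(t) = 256·sin(4·t). En utilisant j(t) = 256·sin(4·t) et en substituant t = 7.218701061739322, nous trouvons j = -144.647838621719.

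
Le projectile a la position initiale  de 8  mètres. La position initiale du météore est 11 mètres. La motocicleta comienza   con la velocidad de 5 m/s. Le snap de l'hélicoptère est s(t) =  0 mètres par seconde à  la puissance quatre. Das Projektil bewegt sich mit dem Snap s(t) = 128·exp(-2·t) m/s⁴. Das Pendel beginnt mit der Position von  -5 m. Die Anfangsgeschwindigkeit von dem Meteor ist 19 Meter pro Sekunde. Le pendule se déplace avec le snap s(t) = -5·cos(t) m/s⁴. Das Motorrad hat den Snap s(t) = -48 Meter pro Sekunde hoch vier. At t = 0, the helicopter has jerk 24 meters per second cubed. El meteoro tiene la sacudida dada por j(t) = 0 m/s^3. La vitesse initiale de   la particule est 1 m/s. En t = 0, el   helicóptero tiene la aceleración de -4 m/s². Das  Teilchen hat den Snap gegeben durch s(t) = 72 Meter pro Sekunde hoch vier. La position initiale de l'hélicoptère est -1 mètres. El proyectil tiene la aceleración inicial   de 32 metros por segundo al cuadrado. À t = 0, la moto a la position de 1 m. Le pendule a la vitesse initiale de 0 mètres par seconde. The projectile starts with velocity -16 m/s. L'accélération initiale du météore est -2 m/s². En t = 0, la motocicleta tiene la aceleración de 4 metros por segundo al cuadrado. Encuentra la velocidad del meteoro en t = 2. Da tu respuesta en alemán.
Ausgehend von dem Ruck j(t) = 0, nehmen wir 2 Stammfunktionen. Durch Integration von dem Ruck und Verwendung der Anfangsbedingung a(0) = -2, erhalten wir a(t) = -2. Das Integral von der Beschleunigung ist die Geschwindigkeit. Mit v(0) = 19 erhalten wir v(t) = 19 - 2·t. Wir haben die Geschwindigkeit v(t) = 19 - 2·t. Durch Einsetzen von t = 2: v(2) = 15.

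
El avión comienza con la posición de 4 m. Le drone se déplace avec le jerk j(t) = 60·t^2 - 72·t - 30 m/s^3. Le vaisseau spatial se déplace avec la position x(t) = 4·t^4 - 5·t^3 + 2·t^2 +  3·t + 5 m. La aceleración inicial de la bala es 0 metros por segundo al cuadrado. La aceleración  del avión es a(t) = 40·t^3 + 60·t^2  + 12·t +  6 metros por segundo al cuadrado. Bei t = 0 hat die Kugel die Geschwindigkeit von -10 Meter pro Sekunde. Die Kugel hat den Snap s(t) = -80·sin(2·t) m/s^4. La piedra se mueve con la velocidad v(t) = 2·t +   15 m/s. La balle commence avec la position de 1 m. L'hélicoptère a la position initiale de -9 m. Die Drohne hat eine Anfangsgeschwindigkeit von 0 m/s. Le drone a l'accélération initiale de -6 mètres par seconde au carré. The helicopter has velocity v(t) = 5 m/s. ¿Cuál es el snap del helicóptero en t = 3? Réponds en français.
Nous devons dériver notre équation de la vitesse v(t) = 5 3 fois. En dérivant la vitesse, nous obtenons l'accélération: a(t) = 0. En prenant d/dt de a(t), nous trouvons j(t) = 0. En dérivant le jerk, nous obtenons le snap: s(t) = 0. Nous avons le snap s(t) = 0. En substituant t = 3: s(3) = 0.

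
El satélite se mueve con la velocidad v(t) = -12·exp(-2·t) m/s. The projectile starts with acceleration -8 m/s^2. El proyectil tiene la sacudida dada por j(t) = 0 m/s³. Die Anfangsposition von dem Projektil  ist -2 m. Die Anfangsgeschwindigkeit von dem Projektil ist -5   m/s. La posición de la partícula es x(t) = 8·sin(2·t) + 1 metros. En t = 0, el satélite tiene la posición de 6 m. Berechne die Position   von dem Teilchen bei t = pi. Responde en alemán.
Mit x(t) = 8·sin(2·t) + 1 und Einsetzen von t = pi, finden wir x = 1.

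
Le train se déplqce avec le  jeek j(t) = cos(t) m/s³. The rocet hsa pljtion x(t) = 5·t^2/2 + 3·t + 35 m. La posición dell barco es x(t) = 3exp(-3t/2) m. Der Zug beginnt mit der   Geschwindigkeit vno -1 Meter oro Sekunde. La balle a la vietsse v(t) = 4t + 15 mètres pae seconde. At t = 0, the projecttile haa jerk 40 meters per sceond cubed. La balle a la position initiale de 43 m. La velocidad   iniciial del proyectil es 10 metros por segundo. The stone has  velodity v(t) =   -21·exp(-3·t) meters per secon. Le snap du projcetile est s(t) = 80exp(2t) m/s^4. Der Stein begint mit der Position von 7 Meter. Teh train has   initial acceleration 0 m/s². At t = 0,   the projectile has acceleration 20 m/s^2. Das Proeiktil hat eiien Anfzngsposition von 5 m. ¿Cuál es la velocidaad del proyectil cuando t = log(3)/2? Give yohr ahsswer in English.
Starting from snap s(t) = 80·exp(2·t), we take 3 antiderivatives. The integral of snap is jerk. Using j(0) = 40, we get j(t) = 40·exp(2·t). The antiderivative of jerk is acceleration. Using a(0) = 20, we get a(t) = 20·exp(2·t). The antiderivative of acceleration, with v(0) = 10, gives velocity: v(t) = 10·exp(2·t). Using v(t) = 10·exp(2·t) and substituting t = log(3)/2, we find v = 30.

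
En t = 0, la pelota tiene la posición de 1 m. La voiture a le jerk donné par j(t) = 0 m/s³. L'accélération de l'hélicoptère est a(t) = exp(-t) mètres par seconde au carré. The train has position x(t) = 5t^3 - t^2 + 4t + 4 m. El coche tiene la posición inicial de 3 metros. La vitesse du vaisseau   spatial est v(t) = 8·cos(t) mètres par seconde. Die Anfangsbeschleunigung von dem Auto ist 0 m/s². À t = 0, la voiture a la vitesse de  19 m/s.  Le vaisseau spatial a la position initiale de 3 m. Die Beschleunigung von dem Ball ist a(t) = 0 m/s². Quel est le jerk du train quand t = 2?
Pour résoudre ceci, nous devons prendre 3 dérivées de notre équation de la position x(t) = 5·t^3 - t^2 + 4·t + 4. En dérivant la position, nous obtenons la vitesse: v(t) = 15·t^2 - 2·t + 4. En dérivant la vitesse, nous obtenons l'accélération: a(t) = 30·t - 2. La dérivée de l'accélération donne le jerk: j(t) = 30. De l'équation du jerk j(t) = 30, nous substituons t = 2 pour obtenir j = 30.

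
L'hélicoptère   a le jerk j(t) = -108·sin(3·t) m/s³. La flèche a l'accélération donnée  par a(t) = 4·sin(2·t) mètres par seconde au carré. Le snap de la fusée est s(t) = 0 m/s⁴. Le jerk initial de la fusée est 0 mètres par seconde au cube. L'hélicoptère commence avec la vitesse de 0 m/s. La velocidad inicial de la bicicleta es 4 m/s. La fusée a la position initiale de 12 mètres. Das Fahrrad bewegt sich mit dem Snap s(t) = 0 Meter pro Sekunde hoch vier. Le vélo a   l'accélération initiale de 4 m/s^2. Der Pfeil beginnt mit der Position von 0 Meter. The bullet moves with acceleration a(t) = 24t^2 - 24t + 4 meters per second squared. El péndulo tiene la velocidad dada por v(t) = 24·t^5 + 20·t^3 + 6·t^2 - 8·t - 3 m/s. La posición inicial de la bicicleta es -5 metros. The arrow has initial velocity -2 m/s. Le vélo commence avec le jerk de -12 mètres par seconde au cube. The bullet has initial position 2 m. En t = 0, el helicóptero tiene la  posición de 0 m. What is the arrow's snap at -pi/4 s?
To solve this, we need to take 2 derivatives of our acceleration equation a(t) = 4·sin(2·t). Taking d/dt of a(t), we find j(t) = 8·cos(2·t). The derivative of jerk gives snap: s(t) = -16·sin(2·t). From the given snap equation s(t) = -16·sin(2·t), we substitute t = -pi/4 to get s = 16.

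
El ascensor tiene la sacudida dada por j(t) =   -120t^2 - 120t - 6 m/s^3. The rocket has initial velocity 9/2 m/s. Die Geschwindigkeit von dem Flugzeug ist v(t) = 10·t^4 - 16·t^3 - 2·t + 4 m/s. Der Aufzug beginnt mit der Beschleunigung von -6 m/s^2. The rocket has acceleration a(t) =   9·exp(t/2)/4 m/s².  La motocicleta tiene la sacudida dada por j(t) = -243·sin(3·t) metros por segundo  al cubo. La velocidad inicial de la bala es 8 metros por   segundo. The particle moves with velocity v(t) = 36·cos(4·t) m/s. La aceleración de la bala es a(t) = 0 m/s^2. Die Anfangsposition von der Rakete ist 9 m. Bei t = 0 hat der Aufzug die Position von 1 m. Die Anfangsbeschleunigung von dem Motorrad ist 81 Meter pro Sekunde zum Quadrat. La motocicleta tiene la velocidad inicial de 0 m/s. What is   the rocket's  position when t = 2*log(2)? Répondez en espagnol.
Debemos encontrar la integral de nuestra ecuación de la aceleración a(t) = 9·exp(t/2)/4 2 veces. Integrando la aceleración y usando la condición inicial v(0) = 9/2, obtenemos v(t) = 9·exp(t/2)/2. Tomando ∫v(t)dt y aplicando x(0) = 9, encontramos x(t) = 9·exp(t/2). Tenemos la posición x(t) = 9·exp(t/2). Sustituyendo t = 2*log(2): x(2*log(2)) = 18.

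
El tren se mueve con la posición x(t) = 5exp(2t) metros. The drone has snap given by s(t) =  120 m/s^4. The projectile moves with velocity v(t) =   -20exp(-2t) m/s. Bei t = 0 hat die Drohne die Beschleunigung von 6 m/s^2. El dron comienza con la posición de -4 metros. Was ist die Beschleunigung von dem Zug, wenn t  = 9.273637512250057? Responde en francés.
Pour résoudre ceci, nous devons prendre 2 dérivées de notre équation de la position x(t) = 5·exp(2·t). En dérivant la position, nous obtenons la vitesse: v(t) = 10·exp(2·t). La dérivée de la vitesse donne l'accélération: a(t) = 20·exp(2·t). En utilisant a(t) = 20·exp(2·t) et en substituant t = 9.273637512250057, nous trouvons a = 2269912900.89567.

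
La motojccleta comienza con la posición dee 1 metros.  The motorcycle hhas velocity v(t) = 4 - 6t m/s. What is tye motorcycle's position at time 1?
We need to integrate our velocity equation v(t) = 4 - 6·t 1 time. The antiderivative of velocity is position. Using x(0) = 1, we get x(t) = -3·t^2 + 4·t + 1. From the given position equation x(t) = -3·t^2 + 4·t + 1, we substitute t = 1 to get x = 2.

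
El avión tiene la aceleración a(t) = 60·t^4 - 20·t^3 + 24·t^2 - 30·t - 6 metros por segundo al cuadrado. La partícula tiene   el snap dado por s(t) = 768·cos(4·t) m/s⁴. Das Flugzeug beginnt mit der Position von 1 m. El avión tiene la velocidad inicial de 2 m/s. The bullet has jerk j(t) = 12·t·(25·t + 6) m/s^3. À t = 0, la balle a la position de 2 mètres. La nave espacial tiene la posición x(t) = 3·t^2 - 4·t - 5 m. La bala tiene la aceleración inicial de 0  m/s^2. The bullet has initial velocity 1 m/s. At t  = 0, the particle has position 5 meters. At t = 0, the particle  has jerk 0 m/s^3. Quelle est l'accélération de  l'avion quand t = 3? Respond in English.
Using a(t) = 60·t^4 - 20·t^3 + 24·t^2 - 30·t - 6 and substituting t = 3, we find a = 4440.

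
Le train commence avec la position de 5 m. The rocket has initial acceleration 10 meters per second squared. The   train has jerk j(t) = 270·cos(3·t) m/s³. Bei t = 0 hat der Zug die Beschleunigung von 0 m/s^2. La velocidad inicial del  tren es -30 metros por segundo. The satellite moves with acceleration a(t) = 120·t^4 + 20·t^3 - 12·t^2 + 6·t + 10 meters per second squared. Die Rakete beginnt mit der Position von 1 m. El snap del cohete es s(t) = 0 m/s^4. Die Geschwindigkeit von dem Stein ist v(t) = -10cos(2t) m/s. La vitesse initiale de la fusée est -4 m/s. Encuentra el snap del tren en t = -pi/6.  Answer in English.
Starting from jerk j(t) = 270·cos(3·t), we take 1 derivative. Differentiating jerk, we get snap: s(t) = -810·sin(3·t). Using s(t) = -810·sin(3·t) and substituting t = -pi/6, we find s = 810.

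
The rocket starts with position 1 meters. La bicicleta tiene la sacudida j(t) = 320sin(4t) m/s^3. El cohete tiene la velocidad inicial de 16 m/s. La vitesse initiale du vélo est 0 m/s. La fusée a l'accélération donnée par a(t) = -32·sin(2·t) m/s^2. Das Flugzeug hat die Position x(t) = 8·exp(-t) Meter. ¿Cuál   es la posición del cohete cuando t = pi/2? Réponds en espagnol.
Debemos encontrar la antiderivada de nuestra ecuación de la aceleración a(t) = -32·sin(2·t) 2 veces. La antiderivada de la aceleración, con v(0) = 16, da la velocidad: v(t) = 16·cos(2·t). Integrando la velocidad y usando la condición inicial x(0) = 1, obtenemos x(t) = 8·sin(2·t) + 1. Tenemos la posición x(t) = 8·sin(2·t) + 1. Sustituyendo t = pi/2: x(pi/2) = 1.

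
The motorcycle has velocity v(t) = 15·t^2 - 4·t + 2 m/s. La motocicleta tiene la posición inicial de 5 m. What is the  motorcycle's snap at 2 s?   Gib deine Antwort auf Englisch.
Starting from velocity v(t) = 15·t^2 - 4·t + 2, we take 3 derivatives. The derivative of velocity gives acceleration: a(t) = 30·t - 4. Taking d/dt of a(t), we find j(t) = 30. The derivative of jerk gives snap: s(t) = 0. From the given snap equation s(t) = 0, we substitute t = 2 to get s = 0.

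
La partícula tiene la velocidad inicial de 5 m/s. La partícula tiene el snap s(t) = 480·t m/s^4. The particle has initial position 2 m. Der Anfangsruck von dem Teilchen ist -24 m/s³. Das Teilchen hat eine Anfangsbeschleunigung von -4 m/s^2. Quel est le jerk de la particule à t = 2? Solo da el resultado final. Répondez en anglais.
At t = 2, j = 936.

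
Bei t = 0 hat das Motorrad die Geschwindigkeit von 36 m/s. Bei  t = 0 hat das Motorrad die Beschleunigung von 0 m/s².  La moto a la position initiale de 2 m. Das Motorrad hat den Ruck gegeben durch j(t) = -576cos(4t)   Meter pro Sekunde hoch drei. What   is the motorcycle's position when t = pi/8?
Starting from jerk j(t) = -576·cos(4·t), we take 3 integrals. The antiderivative of jerk, with a(0) = 0, gives acceleration: a(t) = -144·sin(4·t). Taking ∫a(t)dt and applying v(0) = 36, we find v(t) = 36·cos(4·t). The antiderivative of velocity, with x(0) = 2, gives position: x(t) = 9·sin(4·t) + 2. Using x(t) = 9·sin(4·t) + 2 and substituting t = pi/8, we find x = 11.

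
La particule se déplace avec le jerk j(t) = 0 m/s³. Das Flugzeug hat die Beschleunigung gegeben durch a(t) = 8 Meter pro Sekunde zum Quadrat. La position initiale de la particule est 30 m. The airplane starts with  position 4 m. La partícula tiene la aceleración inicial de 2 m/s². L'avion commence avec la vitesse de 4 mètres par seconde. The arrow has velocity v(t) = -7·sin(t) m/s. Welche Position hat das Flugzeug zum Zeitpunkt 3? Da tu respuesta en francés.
Nous devons trouver la primitive de notre équation de l'accélération a(t) = 8 2 fois. En prenant ∫a(t)dt et en appliquant v(0) = 4, nous trouvons v(t) = 8·t + 4. En prenant ∫v(t)dt et en appliquant x(0) = 4, nous trouvons x(t) = 4·t^2 + 4·t + 4. Nous avons la position x(t) = 4·t^2 + 4·t + 4. En substituant t = 3: x(3) = 52.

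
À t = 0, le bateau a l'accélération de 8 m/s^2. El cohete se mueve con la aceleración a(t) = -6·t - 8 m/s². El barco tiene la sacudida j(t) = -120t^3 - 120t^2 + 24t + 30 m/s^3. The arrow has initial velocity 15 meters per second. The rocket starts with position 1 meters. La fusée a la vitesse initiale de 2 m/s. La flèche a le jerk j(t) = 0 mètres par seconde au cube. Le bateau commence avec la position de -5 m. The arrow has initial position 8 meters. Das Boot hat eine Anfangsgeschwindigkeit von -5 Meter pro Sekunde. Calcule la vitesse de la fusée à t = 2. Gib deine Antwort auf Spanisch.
Para resolver esto, necesitamos tomar 1 antiderivada de nuestra ecuación de la aceleración a(t) = -6·t - 8. Integrando la aceleración y usando la condición inicial v(0) = 2, obtenemos v(t) = -3·t^2 - 8·t + 2. De la ecuación de la velocidad v(t) = -3·t^2 - 8·t + 2, sustituimos t = 2 para obtener v = -26.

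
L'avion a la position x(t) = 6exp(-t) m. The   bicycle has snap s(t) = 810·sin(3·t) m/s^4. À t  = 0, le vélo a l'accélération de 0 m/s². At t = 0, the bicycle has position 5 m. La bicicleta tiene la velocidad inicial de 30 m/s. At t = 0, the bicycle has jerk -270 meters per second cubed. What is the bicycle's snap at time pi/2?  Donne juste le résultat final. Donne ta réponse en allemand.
s(pi/2) = -810.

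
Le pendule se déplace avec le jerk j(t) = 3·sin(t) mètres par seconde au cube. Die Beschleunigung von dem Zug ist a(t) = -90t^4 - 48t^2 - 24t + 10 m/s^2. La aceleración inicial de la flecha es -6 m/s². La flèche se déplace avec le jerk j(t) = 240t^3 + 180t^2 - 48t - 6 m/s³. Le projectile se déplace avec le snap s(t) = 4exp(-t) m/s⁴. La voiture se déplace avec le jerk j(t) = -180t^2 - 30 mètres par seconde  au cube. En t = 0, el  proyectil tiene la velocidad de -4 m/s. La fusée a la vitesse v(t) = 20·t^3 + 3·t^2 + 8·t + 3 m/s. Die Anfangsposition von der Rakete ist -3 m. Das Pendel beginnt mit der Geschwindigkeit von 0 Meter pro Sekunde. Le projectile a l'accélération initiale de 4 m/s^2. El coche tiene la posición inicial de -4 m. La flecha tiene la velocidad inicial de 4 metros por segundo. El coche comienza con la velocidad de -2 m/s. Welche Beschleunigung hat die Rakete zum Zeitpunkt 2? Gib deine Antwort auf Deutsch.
Ausgehend von der Geschwindigkeit v(t) = 20·t^3 + 3·t^2 + 8·t + 3, nehmen wir 1 Ableitung. Mit d/dt von v(t) finden wir a(t) = 60·t^2 + 6·t + 8. Mit a(t) = 60·t^2 + 6·t + 8 und Einsetzen von t = 2, finden wir a = 260.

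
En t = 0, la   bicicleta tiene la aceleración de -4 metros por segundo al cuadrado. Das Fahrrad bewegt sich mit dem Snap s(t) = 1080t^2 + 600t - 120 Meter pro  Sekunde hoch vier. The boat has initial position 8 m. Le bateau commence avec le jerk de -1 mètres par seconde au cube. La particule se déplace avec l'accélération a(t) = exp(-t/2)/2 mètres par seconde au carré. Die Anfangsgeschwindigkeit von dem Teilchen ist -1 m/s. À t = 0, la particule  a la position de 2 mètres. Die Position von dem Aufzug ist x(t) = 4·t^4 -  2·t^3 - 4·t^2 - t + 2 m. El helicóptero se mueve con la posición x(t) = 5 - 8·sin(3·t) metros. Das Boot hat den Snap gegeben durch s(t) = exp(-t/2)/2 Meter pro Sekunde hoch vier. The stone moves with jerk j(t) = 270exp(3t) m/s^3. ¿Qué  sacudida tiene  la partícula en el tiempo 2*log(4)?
Partiendo de la aceleración a(t) = exp(-t/2)/2, tomamos 1 derivada. Tomando d/dt de a(t), encontramos j(t) = -exp(-t/2)/4. Usando j(t) = -exp(-t/2)/4 y sustituyendo t = 2*log(4), encontramos j = -1/16.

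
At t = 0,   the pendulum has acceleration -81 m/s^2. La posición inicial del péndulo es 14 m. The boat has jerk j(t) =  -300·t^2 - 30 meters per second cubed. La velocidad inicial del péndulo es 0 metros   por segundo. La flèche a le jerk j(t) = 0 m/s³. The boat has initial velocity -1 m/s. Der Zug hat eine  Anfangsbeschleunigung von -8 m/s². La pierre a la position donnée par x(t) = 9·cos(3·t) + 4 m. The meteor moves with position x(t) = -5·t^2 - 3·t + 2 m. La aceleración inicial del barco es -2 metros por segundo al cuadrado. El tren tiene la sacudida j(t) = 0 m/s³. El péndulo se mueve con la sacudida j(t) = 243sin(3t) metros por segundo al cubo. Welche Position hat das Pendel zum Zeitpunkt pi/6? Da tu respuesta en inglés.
Starting from jerk j(t) = 243·sin(3·t), we take 3 antiderivatives. Integrating jerk and using the initial condition a(0) = -81, we get a(t) = -81·cos(3·t). The antiderivative of acceleration, with v(0) = 0, gives velocity: v(t) = -27·sin(3·t). Finding the integral of v(t) and using x(0) = 14: x(t) = 9·cos(3·t) + 5. We have position x(t) = 9·cos(3·t) + 5. Substituting t = pi/6: x(pi/6) = 5.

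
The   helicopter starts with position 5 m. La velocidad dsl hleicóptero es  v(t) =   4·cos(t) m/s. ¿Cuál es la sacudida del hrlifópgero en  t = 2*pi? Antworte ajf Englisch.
We must differentiate our velocity equation v(t) = 4·cos(t) 2 times. The derivative of velocity gives acceleration: a(t) = -4·sin(t). Differentiating acceleration, we get jerk: j(t) = -4·cos(t). We have jerk j(t) = -4·cos(t). Substituting t = 2*pi: j(2*pi) = -4.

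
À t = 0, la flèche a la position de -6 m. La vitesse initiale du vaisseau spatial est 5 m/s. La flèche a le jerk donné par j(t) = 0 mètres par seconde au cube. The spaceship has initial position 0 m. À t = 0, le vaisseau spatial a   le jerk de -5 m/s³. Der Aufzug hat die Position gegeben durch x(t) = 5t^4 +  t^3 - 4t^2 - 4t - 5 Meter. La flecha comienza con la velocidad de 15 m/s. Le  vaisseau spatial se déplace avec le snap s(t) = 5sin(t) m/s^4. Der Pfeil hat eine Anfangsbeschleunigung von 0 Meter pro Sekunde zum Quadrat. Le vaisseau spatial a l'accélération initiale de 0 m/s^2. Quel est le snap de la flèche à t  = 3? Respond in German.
Um dies zu lösen, müssen wir 1 Ableitung unserer Gleichung für den Ruck j(t) = 0 nehmen. Mit d/dt von j(t) finden wir s(t) = 0. Aus der Gleichung für den Snap s(t) = 0, setzen wir t = 3 ein und erhalten s = 0.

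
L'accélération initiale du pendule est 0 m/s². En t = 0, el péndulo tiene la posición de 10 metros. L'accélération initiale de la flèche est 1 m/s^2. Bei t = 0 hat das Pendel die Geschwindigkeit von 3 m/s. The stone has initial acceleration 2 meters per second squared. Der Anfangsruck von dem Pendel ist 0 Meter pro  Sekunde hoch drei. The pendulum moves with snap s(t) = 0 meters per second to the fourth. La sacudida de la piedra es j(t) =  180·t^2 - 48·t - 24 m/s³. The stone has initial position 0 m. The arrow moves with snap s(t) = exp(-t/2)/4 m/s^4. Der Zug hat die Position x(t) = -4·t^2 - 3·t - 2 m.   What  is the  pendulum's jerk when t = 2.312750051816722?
To find the answer, we compute 1 integral of s(t) = 0. Finding the integral of s(t) and using j(0) = 0: j(t) = 0. Using j(t) = 0 and substituting t = 2.312750051816722, we find j = 0.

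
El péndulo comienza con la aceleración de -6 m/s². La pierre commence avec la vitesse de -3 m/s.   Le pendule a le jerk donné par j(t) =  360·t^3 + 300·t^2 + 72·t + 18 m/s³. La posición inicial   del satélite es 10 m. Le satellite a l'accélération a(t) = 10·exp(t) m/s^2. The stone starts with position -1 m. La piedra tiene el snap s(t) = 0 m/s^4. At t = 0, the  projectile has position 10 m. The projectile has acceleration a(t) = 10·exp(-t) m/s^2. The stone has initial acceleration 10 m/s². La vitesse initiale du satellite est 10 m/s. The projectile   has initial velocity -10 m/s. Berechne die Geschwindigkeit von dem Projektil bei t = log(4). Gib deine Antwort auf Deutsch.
Wir müssen das Integral unserer Gleichung für die Beschleunigung a(t) = 10·exp(-t) 1-mal finden. Mit ∫a(t)dt und Anwendung von v(0) = -10, finden wir v(t) = -10·exp(-t). Aus der Gleichung für die Geschwindigkeit v(t) = -10·exp(-t), setzen wir t = log(4) ein und erhalten v = -5/2.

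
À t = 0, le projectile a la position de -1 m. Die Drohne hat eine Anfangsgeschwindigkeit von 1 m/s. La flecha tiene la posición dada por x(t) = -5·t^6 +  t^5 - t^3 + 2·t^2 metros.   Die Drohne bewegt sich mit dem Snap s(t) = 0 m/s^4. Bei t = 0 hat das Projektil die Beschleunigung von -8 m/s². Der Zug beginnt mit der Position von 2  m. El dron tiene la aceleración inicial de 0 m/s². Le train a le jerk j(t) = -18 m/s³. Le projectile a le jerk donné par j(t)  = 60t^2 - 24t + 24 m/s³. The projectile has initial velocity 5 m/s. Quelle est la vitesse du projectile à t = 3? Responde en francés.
Pour résoudre ceci, nous devons prendre 2 primitives de notre équation du jerk j(t) = 60·t^2 - 24·t + 24. L'intégrale du jerk, avec a(0) = -8, donne l'accélération: a(t) = 20·t^3 - 12·t^2 + 24·t - 8. En intégrant l'accélération et en utilisant la condition initiale v(0) = 5, nous obtenons v(t) = 5·t^4 - 4·t^3 + 12·t^2 - 8·t + 5. De l'équation de la vitesse v(t) = 5·t^4 - 4·t^3 + 12·t^2 - 8·t + 5, nous substituons t = 3 pour obtenir v = 386.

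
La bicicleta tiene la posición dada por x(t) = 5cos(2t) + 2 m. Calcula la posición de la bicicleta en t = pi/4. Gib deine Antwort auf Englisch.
We have position x(t) = 5·cos(2·t) + 2. Substituting t = pi/4: x(pi/4) = 2.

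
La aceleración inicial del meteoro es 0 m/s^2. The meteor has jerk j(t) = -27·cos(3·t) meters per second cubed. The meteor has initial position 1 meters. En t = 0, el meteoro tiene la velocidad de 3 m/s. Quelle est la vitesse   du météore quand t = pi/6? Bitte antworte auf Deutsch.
Wir müssen das Integral unserer Gleichung für den Ruck j(t) = -27·cos(3·t) 2-mal finden. Durch Integration von dem Ruck und Verwendung der Anfangsbedingung a(0) = 0, erhalten wir a(t) = -9·sin(3·t). Die Stammfunktion von der Beschleunigung, mit v(0) = 3, ergibt die Geschwindigkeit: v(t) = 3·cos(3·t). Wir haben die Geschwindigkeit v(t) = 3·cos(3·t). Durch Einsetzen von t = pi/6: v(pi/6) = 0.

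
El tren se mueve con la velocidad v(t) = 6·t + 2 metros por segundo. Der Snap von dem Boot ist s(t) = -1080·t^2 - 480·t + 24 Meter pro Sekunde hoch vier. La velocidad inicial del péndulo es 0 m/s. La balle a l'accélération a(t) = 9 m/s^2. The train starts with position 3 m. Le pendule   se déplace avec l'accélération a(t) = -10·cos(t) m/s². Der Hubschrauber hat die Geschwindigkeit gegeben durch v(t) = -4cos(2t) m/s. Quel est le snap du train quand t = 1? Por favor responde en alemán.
Um dies zu lösen, müssen wir 3 Ableitungen unserer Gleichung für die Geschwindigkeit v(t) = 6·t + 2 nehmen. Durch Ableiten von der Geschwindigkeit erhalten wir die Beschleunigung: a(t) = 6. Die Ableitung von der Beschleunigung ergibt den Ruck: j(t) = 0. Die Ableitung von dem Ruck ergibt den Snap: s(t) = 0. Mit s(t) = 0 und Einsetzen von t = 1, finden wir s = 0.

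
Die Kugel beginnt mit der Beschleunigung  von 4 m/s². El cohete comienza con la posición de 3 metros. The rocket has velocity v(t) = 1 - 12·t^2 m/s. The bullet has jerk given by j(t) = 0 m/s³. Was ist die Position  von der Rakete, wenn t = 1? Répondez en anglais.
Starting from velocity v(t) = 1 - 12·t^2, we take 1 integral. Finding the antiderivative of v(t) and using x(0) = 3: x(t) = -4·t^3 + t + 3. Using x(t) = -4·t^3 + t + 3 and substituting t = 1, we find x = 0.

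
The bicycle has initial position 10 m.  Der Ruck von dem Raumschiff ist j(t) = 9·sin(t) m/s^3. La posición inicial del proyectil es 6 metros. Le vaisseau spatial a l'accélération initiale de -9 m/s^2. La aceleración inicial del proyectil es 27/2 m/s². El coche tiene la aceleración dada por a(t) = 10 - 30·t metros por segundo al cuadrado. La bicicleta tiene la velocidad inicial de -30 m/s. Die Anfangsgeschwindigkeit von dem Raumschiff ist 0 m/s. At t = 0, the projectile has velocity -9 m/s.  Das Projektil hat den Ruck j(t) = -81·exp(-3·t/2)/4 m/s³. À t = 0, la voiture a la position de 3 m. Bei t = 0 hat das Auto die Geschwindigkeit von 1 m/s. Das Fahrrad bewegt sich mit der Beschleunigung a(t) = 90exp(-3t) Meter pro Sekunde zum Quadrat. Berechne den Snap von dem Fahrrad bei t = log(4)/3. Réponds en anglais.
We must differentiate our acceleration equation a(t) = 90·exp(-3·t) 2 times. Differentiating acceleration, we get jerk: j(t) = -270·exp(-3·t). The derivative of jerk gives snap: s(t) = 810·exp(-3·t). From the given snap equation s(t) = 810·exp(-3·t), we substitute t = log(4)/3 to get s = 405/2.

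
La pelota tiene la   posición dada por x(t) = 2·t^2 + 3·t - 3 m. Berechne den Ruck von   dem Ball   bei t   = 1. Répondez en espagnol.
Para resolver esto, necesitamos tomar 3 derivadas de nuestra ecuación de la posición x(t) = 2·t^2 + 3·t - 3. La derivada de la posición da la velocidad: v(t) = 4·t + 3. Derivando la velocidad, obtenemos la aceleración: a(t) = 4. Derivando la aceleración, obtenemos la sacudida: j(t) = 0. Tenemos la sacudida j(t) = 0. Sustituyendo t = 1: j(1) = 0.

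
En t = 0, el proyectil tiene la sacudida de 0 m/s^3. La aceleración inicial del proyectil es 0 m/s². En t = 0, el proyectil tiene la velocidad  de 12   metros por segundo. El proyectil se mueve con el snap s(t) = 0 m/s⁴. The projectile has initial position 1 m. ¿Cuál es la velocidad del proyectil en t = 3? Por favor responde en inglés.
Starting from snap s(t) = 0, we take 3 antiderivatives. Finding the integral of s(t) and using j(0) = 0: j(t) = 0. The integral of jerk, with a(0) = 0, gives acceleration: a(t) = 0. The integral of acceleration, with v(0) = 12, gives velocity: v(t) = 12. We have velocity v(t) = 12. Substituting t = 3: v(3) = 12.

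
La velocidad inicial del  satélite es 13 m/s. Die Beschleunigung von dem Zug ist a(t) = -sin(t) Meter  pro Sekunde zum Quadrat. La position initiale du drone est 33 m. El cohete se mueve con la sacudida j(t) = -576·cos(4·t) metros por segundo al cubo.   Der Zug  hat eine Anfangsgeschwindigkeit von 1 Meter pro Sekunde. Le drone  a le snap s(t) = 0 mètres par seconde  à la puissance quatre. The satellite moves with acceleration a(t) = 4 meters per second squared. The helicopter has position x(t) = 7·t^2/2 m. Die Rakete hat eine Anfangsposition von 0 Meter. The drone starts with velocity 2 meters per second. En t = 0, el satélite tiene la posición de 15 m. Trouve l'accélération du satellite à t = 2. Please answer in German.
Wir haben die Beschleunigung a(t) = 4. Durch Einsetzen von t = 2: a(2) = 4.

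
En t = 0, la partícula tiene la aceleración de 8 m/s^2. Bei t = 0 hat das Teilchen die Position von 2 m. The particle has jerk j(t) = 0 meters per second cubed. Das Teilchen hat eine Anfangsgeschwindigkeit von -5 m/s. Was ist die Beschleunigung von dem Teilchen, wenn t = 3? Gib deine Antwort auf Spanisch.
Partiendo de la sacudida j(t) = 0, tomamos 1 integral. Integrando la sacudida y usando la condición inicial a(0) = 8, obtenemos a(t) = 8. Tenemos la aceleración a(t) = 8. Sustituyendo t = 3: a(3) = 8.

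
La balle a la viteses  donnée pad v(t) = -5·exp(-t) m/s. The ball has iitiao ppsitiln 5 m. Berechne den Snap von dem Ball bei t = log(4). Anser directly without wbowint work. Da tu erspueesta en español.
La respuesta es 5/4.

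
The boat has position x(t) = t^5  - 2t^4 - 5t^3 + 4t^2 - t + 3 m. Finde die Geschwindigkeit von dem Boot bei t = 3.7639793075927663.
Wir müssen unsere Gleichung für die Position x(t) = t^5 - 2·t^4 - 5·t^3 + 4·t^2 - t + 3 1-mal ableiten. Durch Ableiten von der Position erhalten wir die Geschwindigkeit: v(t) = 5·t^4 - 8·t^3 - 15·t^2 + 8·t - 1. Mit v(t) = 5·t^4 - 8·t^3 - 15·t^2 + 8·t - 1 und Einsetzen von t = 3.7639793075927663, finden wir v = 393.584085537991.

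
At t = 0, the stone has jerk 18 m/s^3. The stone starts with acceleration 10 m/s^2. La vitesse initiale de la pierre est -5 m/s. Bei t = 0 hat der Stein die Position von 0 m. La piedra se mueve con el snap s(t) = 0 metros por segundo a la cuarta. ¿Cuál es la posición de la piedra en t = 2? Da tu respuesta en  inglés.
We need to integrate our snap equation s(t) = 0 4 times. Integrating snap and using the initial condition j(0) = 18, we get j(t) = 18. The integral of jerk, with a(0) = 10, gives acceleration: a(t) = 18·t + 10. The integral of acceleration is velocity. Using v(0) = -5, we get v(t) = 9·t^2 + 10·t - 5. Taking ∫v(t)dt and applying x(0) = 0, we find x(t) = 3·t^3 + 5·t^2 - 5·t. We have position x(t) = 3·t^3 + 5·t^2 - 5·t. Substituting t = 2: x(2) = 34.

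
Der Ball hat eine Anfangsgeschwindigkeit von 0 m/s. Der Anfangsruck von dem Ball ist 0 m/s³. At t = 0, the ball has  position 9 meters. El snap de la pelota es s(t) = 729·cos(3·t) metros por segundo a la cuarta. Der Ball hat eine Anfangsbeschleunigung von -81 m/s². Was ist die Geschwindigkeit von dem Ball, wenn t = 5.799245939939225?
Wir müssen die Stammfunktion unserer Gleichung für den Snap s(t) = 729·cos(3·t) 3-mal finden. Das Integral von dem Snap, mit j(0) = 0, ergibt den Ruck: j(t) = 243·sin(3·t). Durch Integration von dem Ruck und Verwendung der Anfangsbedingung a(0) = -81, erhalten wir a(t) = -81·cos(3·t). Mit ∫a(t)dt und Anwendung von v(0) = 0, finden wir v(t) = -27·sin(3·t). Wir haben die Geschwindigkeit v(t) = -27·sin(3·t). Durch Einsetzen von t = 5.799245939939225: v(5.799245939939225) = 26.8091217856721.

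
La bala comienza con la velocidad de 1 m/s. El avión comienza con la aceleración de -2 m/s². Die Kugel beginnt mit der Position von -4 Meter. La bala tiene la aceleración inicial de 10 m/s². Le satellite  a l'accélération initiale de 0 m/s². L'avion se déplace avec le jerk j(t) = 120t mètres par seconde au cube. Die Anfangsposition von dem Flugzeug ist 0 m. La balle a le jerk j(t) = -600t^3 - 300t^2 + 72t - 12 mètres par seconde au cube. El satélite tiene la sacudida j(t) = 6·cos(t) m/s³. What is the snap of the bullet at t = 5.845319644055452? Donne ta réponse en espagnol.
Debemos derivar nuestra ecuación de la sacudida j(t) = -600·t^3 - 300·t^2 + 72·t - 12 1 vez. Derivando la sacudida, obtenemos el snap: s(t) = -1800·t^2 - 600·t + 72. De la ecuación del snap s(t) = -1800·t^2 - 600·t + 72, sustituimos t = 5.845319644055452 para obtener s = -64937.1629205583.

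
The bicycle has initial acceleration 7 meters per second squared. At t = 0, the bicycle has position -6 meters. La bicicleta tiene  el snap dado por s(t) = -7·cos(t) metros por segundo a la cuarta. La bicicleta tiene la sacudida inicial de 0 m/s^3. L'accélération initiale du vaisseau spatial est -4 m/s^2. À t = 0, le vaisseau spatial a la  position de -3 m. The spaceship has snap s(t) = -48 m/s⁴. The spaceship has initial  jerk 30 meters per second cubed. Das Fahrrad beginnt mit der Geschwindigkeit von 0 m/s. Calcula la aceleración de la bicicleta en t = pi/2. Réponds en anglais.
To find the answer, we compute 2 integrals of s(t) = -7·cos(t). Integrating snap and using the initial condition j(0) = 0, we get j(t) = -7·sin(t). Integrating jerk and using the initial condition a(0) = 7, we get a(t) = 7·cos(t). Using a(t) = 7·cos(t) and substituting t = pi/2, we find a = 0.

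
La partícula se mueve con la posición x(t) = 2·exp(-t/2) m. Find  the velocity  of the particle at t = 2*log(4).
To solve this, we need to take 1 derivative of our position equation x(t) = 2·exp(-t/2). The derivative of position gives velocity: v(t) = -exp(-t/2). We have velocity v(t) = -exp(-t/2). Substituting t = 2*log(4): v(2*log(4)) = -1/4.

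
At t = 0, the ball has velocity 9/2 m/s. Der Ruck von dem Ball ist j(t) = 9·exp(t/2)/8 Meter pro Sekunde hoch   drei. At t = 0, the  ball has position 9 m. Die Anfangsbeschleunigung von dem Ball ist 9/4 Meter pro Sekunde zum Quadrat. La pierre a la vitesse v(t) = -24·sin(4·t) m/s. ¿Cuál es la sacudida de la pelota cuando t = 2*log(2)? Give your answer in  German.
Aus der Gleichung für den Ruck j(t) = 9·exp(t/2)/8, setzen wir t = 2*log(2) ein und erhalten j = 9/4.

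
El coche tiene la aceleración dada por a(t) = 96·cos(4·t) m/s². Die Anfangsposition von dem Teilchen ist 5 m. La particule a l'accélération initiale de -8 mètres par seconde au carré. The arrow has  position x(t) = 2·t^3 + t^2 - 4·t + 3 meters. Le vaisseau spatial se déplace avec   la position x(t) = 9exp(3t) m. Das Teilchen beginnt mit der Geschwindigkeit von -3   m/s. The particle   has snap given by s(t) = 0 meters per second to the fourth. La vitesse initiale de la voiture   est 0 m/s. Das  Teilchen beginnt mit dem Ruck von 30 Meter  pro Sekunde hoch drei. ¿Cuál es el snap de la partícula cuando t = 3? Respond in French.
Nous avons le snap s(t) = 0. En substituant t = 3: s(3) = 0.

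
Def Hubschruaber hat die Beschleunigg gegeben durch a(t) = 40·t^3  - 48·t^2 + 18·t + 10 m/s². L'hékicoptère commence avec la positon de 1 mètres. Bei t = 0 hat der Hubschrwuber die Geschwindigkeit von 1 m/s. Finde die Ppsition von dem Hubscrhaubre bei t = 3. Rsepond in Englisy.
We need to integrate our acceleration equation a(t) = 40·t^3 - 48·t^2 + 18·t + 10 2 times. The integral of acceleration is velocity. Using v(0) = 1, we get v(t) = 10·t^4 - 16·t^3 + 9·t^2 + 10·t + 1. The integral of velocity, with x(0) = 1, gives position: x(t) = 2·t^5 - 4·t^4 + 3·t^3 + 5·t^2 + t + 1. We have position x(t) = 2·t^5 - 4·t^4 + 3·t^3 + 5·t^2 + t + 1. Substituting t = 3: x(3) = 292.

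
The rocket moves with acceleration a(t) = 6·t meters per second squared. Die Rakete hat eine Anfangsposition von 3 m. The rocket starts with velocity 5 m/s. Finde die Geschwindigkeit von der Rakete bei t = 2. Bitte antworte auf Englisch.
To find the answer, we compute 1 integral of a(t) = 6·t. The integral of acceleration is velocity. Using v(0) = 5, we get v(t) = 3·t^2 + 5. We have velocity v(t) = 3·t^2 + 5. Substituting t = 2: v(2) = 17.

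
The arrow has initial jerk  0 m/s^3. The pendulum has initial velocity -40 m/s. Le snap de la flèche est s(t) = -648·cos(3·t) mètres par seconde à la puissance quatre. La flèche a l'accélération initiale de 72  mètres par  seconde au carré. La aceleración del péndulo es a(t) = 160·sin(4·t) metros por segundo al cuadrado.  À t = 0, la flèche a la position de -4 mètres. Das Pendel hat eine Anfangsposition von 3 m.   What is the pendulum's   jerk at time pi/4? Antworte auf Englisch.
To solve this, we need to take 1 derivative of our acceleration equation a(t) = 160·sin(4·t). Differentiating acceleration, we get jerk: j(t) = 640·cos(4·t). We have jerk j(t) = 640·cos(4·t). Substituting t = pi/4: j(pi/4) = -640.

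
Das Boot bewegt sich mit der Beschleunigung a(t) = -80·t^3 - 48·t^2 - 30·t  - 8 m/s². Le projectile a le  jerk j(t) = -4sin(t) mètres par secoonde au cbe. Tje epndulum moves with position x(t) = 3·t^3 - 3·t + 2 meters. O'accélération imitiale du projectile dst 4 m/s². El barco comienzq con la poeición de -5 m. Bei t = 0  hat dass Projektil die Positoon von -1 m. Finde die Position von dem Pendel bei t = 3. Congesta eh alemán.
Mit x(t) = 3·t^3 - 3·t + 2 und Einsetzen von t = 3, finden wir x = 74.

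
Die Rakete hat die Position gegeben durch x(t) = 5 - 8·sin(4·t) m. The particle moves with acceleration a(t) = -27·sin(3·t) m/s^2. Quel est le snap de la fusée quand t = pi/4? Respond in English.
Starting from position x(t) = 5 - 8·sin(4·t), we take 4 derivatives. The derivative of position gives velocity: v(t) = -32·cos(4·t). The derivative of velocity gives acceleration: a(t) = 128·sin(4·t). The derivative of acceleration gives jerk: j(t) = 512·cos(4·t). Differentiating jerk, we get snap: s(t) = -2048·sin(4·t). From the given snap equation s(t) = -2048·sin(4·t), we substitute t = pi/4 to get s = 0.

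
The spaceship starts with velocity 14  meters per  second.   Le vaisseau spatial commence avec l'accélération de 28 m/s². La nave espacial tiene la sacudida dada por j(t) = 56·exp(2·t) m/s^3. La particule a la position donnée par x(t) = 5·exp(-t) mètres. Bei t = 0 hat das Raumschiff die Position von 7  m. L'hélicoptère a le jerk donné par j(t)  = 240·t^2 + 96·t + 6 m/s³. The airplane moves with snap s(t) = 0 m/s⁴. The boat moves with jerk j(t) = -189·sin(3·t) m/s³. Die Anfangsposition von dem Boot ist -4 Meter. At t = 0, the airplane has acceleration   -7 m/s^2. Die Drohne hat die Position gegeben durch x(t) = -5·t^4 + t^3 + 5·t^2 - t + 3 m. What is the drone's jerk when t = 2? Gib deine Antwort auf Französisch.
Pour résoudre ceci, nous devons prendre 3 dérivées de notre équation de la position x(t) = -5·t^4 + t^3 + 5·t^2 - t + 3. En prenant d/dt de x(t), nous trouvons v(t) = -20·t^3 + 3·t^2 + 10·t - 1. En prenant d/dt de v(t), nous trouvons a(t) = -60·t^2 + 6·t + 10. En prenant d/dt de a(t), nous trouvons j(t) = 6 - 120·t. En utilisant j(t) = 6 - 120·t et en substituant t = 2, nous trouvons j = -234.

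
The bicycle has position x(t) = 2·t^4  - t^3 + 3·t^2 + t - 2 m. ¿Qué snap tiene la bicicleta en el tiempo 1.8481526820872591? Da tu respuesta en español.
Para resolver esto, necesitamos tomar 4 derivadas de nuestra ecuación de la posición x(t) = 2·t^4 - t^3 + 3·t^2 + t - 2. Tomando d/dt de x(t), encontramos v(t) = 8·t^3 - 3·t^2 + 6·t + 1. Derivando la velocidad, obtenemos la aceleración: a(t) = 24·t^2 - 6·t + 6. Derivando la aceleración, obtenemos la sacudida: j(t) = 48·t - 6. Tomando d/dt de j(t), encontramos s(t) = 48. Usando s(t) = 48 y sustituyendo t = 1.8481526820872591, encontramos s = 48.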